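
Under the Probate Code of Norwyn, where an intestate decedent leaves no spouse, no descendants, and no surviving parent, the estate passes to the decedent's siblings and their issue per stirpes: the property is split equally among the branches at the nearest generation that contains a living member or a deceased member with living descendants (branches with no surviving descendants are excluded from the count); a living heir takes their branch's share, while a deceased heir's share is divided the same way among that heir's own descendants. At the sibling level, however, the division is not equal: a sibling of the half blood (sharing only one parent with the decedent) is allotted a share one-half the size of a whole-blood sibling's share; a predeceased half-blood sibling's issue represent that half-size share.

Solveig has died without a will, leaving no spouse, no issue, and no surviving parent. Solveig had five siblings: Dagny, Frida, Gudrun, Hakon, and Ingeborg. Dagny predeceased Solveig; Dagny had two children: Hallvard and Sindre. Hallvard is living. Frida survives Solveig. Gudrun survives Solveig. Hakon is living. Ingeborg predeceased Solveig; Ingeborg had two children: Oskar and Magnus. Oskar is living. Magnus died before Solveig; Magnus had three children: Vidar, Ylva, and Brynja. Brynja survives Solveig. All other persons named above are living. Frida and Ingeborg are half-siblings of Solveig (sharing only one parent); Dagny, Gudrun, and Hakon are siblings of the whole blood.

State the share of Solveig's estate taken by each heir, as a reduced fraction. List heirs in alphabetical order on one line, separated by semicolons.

Brynja 1/48; Frida 1/8; Gudrun 1/4; Hakon 1/4; Hallvard 1/8; Oskar 1/16; Sindre 1/8; Vidar 1/48; Ylva 1/48

No spouse, descendants, or parent survives, so the estate passes to Solveig's siblings per stirpes.
Half-blood siblings count for one-half the weight of whole-blood siblings at the initial division.
Dividing 1 in proportion to weights (total weight 4): Dagny (weight 1) → 1/4; Frida (weight 1/2) → 1/8; Gudrun (weight 1) → 1/4; Hakon (weight 1) → 1/4; Ingeborg (weight 1/2) → 1/8.
Dagny predeceased; the 1/4 allotted to Dagny's branch passes to Dagny's issue by representation.
The 1/4 is divided into 2 equal shares of 1/8 among Hallvard, Sindre.
Hallvard is living and takes 1/8.
Sindre is living and takes 1/8.
Frida is living and takes 1/8.
Gudrun is living and takes 1/4.
Hakon is living and takes 1/4.
Ingeborg predeceased; the 1/8 allotted to Ingeborg's branch passes to Ingeborg's issue by representation.
The 1/8 is divided into 2 equal shares of 1/16 among Oskar, Magnus.
Oskar is living and takes 1/16.
Magnus predeceased; the 1/16 allotted to Magnus's branch passes to Magnus's issue by representation.
The 1/16 is divided into 3 equal shares of 1/48 among Vidar, Ylva, Brynja.
Vidar is living and takes 1/48.
Ylva is living and takes 1/48.
Brynja is living and takes 1/48.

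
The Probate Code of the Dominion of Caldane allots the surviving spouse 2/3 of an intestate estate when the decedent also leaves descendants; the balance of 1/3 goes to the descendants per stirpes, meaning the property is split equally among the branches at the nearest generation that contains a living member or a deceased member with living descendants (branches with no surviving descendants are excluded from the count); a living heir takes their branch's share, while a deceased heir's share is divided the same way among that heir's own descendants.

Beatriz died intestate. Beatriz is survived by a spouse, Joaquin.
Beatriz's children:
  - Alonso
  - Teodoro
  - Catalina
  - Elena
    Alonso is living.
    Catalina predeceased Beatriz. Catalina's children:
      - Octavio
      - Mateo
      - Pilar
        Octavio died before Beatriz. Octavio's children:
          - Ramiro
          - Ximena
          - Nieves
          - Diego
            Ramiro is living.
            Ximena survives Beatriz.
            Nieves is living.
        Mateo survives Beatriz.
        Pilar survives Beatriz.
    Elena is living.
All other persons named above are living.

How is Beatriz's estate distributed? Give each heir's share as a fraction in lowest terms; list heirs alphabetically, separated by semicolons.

Joaquin, as surviving spouse, takes 2/3.
The remaining 1/3 passes to Beatriz's descendants per stirpes.
The 1/3 is divided into 4 equal shares of 1/12 among Alonso, Teodoro, Catalina, Elena.
Alonso is living and takes 1/12.
Teodoro is living and takes 1/12.
Catalina predeceased; the 1/12 allotted to Catalina's branch passes to Catalina's issue by representation.
The 1/12 is divided into 3 equal shares of 1/36 among Octavio, Mateo, Pilar.
Octavio predeceased; the 1/36 allotted to Octavio's branch passes to Octavio's issue by representation.
The 1/36 is divided into 4 equal shares of 1/144 among Ramiro, Ximena, Nieves, Diego.
Ramiro is living and takes 1/144.
Ximena is living and takes 1/144.
Nieves is living and takes 1/144.
Diego is living and takes 1/144.
Mateo is living and takes 1/36.
Pilar is living and takes 1/36.
Elena is living and takes 1/12.

Alonso 1/12; Diego 1/144; Elena 1/12; Joaquin 2/3; Mateo 1/36; Nieves 1/144; Pilar 1/36; Ramiro 1/144; Teodoro 1/12; Ximena 1/144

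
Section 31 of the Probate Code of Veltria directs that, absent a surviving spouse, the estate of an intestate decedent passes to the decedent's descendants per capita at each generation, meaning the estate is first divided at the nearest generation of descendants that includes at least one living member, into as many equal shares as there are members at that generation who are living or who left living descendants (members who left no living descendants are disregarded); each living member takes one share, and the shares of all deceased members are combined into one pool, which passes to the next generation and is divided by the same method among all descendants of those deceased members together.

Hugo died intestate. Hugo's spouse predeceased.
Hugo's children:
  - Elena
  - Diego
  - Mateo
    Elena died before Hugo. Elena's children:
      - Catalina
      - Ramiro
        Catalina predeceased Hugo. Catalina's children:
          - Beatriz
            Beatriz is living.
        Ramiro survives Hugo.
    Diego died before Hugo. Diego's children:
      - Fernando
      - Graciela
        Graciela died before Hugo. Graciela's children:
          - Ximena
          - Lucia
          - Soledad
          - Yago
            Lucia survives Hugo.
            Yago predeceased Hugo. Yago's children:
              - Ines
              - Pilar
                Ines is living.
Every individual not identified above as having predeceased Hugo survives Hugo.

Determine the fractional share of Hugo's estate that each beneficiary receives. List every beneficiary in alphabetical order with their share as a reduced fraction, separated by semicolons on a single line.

Beatriz 1/15; Fernando 1/6; Ines 1/30; Lucia 1/15; Mateo 1/3; Pilar 1/30; Ramiro 1/6; Soledad 1/15; Ximena 1/15

There is no surviving spouse, so the entire estate passes to Hugo's descendants per capita at each generation.
At generation 1 (Elena, Diego, Mateo) there are 3 shares of (1)/3 = 1/3 each.
Living: Mateo — each takes 1/3.
Deceased: Elena and Diego. Their combined 2/3 is pooled and carried to generation 2.
At generation 2 (Catalina, Ramiro, Fernando, Graciela) there are 4 shares of (2/3)/4 = 1/6 each.
Living: Ramiro and Fernando — each takes 1/6.
Deceased: Catalina and Graciela. Their combined 1/3 is pooled and carried to generation 3.
At generation 3 (Beatriz, Ximena, Lucia, Soledad, Yago) there are 5 shares of (1/3)/5 = 1/15 each.
Living: Beatriz, Ximena, Lucia, and Soledad — each takes 1/15.
Deceased: Yago. That 1/15 share is carried to generation 4.
At generation 4 (Ines, Pilar) there are 2 shares of (1/15)/2 = 1/30 each.
Living: Ines and Pilar — each takes 1/30.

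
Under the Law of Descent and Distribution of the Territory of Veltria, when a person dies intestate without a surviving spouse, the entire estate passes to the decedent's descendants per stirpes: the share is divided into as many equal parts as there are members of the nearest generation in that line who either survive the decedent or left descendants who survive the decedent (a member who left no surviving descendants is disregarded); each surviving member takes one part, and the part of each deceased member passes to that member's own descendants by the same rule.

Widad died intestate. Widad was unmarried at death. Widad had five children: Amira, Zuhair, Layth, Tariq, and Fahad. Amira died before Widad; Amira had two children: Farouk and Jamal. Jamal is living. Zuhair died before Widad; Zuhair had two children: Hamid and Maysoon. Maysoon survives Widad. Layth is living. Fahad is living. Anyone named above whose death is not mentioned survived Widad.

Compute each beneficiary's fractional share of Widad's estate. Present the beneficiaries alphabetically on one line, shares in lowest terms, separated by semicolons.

Fahad 1/5; Farouk 1/10; Hamid 1/10; Jamal 1/10; Layth 1/5; Maysoon 1/10; Tariq 1/5

There is no surviving spouse, so the entire estate passes to Widad's descendants per stirpes.
The estate is divided into 5 equal shares of 1/5 among Amira, Zuhair, Layth, Tariq, Fahad.
Amira predeceased; the 1/5 allotted to Amira's branch passes to Amira's issue by representation.
The 1/5 is divided into 2 equal shares of 1/10 among Farouk, Jamal.
Farouk is living and takes 1/10.
Jamal is living and takes 1/10.
Zuhair predeceased; the 1/5 allotted to Zuhair's branch passes to Zuhair's issue by representation.
The 1/5 is divided into 2 equal shares of 1/10 among Hamid, Maysoon.
Hamid is living and takes 1/10.
Maysoon is living and takes 1/10.
Layth is living and takes 1/5.
Tariq is living and takes 1/5.
Fahad is living and takes 1/5.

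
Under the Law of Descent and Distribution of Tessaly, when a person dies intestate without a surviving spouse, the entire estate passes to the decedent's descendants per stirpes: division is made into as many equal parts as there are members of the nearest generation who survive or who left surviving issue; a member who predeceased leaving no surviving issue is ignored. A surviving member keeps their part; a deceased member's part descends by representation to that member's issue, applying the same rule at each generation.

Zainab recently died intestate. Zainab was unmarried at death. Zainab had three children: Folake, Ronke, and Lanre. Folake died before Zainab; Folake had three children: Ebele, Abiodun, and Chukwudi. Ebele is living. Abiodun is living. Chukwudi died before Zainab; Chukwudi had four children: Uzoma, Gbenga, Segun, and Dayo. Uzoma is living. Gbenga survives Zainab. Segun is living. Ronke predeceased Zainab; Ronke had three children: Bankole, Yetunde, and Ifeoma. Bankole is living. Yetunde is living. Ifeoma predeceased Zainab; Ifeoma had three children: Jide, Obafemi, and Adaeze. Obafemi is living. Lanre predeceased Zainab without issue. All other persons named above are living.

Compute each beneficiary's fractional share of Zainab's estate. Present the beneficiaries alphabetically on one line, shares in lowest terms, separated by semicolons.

There is no surviving spouse, so the entire estate passes to Zainab's descendants per stirpes.
Lanre left no surviving issue, so that branch lapses and is disregarded.
The estate is divided into 2 equal shares of 1/2 among Folake, Ronke.
Folake predeceased; the 1/2 allotted to Folake's branch passes to Folake's issue by representation.
The 1/2 is divided into 3 equal shares of 1/6 among Ebele, Abiodun, Chukwudi.
Ebele is living and takes 1/6.
Abiodun is living and takes 1/6.
Chukwudi predeceased; the 1/6 allotted to Chukwudi's branch passes to Chukwudi's issue by representation.
The 1/6 is divided into 4 equal shares of 1/24 among Uzoma, Gbenga, Segun, Dayo.
Uzoma is living and takes 1/24.
Gbenga is living and takes 1/24.
Segun is living and takes 1/24.
Dayo is living and takes 1/24.
Ronke predeceased; the 1/2 allotted to Ronke's branch passes to Ronke's issue by representation.
The 1/2 is divided into 3 equal shares of 1/6 among Bankole, Yetunde, Ifeoma.
Bankole is living and takes 1/6.
Yetunde is living and takes 1/6.
Ifeoma predeceased; the 1/6 allotted to Ifeoma's branch passes to Ifeoma's issue by representation.
The 1/6 is divided into 3 equal shares of 1/18 among Jide, Obafemi, Adaeze.
Jide is living and takes 1/18.
Obafemi is living and takes 1/18.
Adaeze is living and takes 1/18.

Abiodun 1/6; Adaeze 1/18; Bankole 1/6; Dayo 1/24; Ebele 1/6; Gbenga 1/24; Jide 1/18; Obafemi 1/18; Segun 1/24; Uzoma 1/24; Yetunde 1/6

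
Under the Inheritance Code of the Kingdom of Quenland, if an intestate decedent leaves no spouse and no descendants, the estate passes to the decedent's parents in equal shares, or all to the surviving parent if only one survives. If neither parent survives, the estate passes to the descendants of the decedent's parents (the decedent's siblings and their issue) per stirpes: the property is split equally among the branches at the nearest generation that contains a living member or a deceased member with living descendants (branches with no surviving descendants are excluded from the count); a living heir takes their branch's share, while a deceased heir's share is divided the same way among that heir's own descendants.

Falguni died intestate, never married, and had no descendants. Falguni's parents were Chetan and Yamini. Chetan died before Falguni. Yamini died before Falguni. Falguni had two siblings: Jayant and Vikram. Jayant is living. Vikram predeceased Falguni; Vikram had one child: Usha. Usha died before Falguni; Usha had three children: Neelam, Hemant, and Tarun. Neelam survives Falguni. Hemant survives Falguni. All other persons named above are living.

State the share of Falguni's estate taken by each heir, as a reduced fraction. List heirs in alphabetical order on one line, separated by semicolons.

Neither parent survives and there are no descendants, so the estate passes to Falguni's siblings and their issue per stirpes.
The estate is divided into 2 equal shares of 1/2 among Jayant, Vikram.
Jayant is living and takes 1/2.
Vikram predeceased; the 1/2 allotted to Vikram's branch passes to Vikram's issue by representation.
Usha's line is the sole branch at this level, so the full 1/2 passes to Usha's issue by representation.
The 1/2 is divided into 3 equal shares of 1/6 among Neelam, Hemant, Tarun.
Neelam is living and takes 1/6.
Hemant is living and takes 1/6.
Tarun is living and takes 1/6.

Hemant 1/6; Jayant 1/2; Neelam 1/6; Tarun 1/6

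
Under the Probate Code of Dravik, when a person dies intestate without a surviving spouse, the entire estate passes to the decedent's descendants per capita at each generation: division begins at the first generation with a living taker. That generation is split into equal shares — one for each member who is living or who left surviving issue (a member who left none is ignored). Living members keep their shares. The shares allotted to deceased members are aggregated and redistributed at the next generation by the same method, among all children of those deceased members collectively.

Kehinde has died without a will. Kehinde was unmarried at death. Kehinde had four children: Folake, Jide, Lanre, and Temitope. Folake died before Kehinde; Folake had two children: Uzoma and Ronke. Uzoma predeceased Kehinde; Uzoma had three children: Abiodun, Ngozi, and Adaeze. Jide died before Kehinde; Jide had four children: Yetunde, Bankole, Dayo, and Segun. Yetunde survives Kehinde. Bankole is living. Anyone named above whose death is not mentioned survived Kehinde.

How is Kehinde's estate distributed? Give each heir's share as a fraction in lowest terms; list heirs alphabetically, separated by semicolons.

There is no surviving spouse, so the entire estate passes to Kehinde's descendants per capita at each generation.
At generation 1 (Folake, Jide, Lanre, Temitope) there are 4 shares of (1)/4 = 1/4 each.
Living: Lanre and Temitope — each takes 1/4.
Deceased: Folake and Jide. Their combined 1/2 is pooled and carried to generation 2.
At generation 2 (Uzoma, Ronke, Yetunde, Bankole, Dayo, Segun) there are 6 shares of (1/2)/6 = 1/12 each.
Living: Ronke, Yetunde, Bankole, Dayo, and Segun — each takes 1/12.
Deceased: Uzoma. That 1/12 share is carried to generation 3.
At generation 3 (Abiodun, Ngozi, Adaeze) there are 3 shares of (1/12)/3 = 1/36 each.
Living: Abiodun, Ngozi, and Adaeze — each takes 1/36.

Abiodun 1/36; Adaeze 1/36; Bankole 1/12; Dayo 1/12; Lanre 1/4; Ngozi 1/36; Ronke 1/12; Segun 1/12; Temitope 1/4; Yetunde 1/12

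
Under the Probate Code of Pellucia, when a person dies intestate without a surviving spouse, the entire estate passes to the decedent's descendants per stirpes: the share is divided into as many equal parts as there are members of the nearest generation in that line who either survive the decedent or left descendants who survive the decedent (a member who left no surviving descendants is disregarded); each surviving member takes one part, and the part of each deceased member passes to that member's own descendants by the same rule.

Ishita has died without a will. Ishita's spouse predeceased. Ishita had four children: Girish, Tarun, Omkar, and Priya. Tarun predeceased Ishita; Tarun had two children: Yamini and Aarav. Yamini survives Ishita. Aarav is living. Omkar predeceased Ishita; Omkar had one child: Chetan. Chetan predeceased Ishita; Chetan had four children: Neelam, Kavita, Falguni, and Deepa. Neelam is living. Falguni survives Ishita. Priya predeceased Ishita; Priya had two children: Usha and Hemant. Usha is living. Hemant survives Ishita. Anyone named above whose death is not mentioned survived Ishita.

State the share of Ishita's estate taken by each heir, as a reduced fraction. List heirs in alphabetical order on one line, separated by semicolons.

Aarav 1/8; Deepa 1/16; Falguni 1/16; Girish 1/4; Hemant 1/8; Kavita 1/16; Neelam 1/16; Usha 1/8; Yamini 1/8

There is no surviving spouse, so the entire estate passes to Ishita's descendants per stirpes.
The estate is divided into 4 equal shares of 1/4 among Girish, Tarun, Omkar, Priya.
Girish is living and takes 1/4.
Tarun predeceased; the 1/4 allotted to Tarun's branch passes to Tarun's issue by representation.
The 1/4 is divided into 2 equal shares of 1/8 among Yamini, Aarav.
Yamini is living and takes 1/8.
Aarav is living and takes 1/8.
Omkar predeceased; the 1/4 allotted to Omkar's branch passes to Omkar's issue by representation.
Chetan's line is the sole branch at this level, so the full 1/4 passes to Chetan's issue by representation.
The 1/4 is divided into 4 equal shares of 1/16 among Neelam, Kavita, Falguni, Deepa.
Neelam is living and takes 1/16.
Kavita is living and takes 1/16.
Falguni is living and takes 1/16.
Deepa is living and takes 1/16.
Priya predeceased; the 1/4 allotted to Priya's branch passes to Priya's issue by representation.
The 1/4 is divided into 2 equal shares of 1/8 among Usha, Hemant.
Usha is living and takes 1/8.
Hemant is living and takes 1/8.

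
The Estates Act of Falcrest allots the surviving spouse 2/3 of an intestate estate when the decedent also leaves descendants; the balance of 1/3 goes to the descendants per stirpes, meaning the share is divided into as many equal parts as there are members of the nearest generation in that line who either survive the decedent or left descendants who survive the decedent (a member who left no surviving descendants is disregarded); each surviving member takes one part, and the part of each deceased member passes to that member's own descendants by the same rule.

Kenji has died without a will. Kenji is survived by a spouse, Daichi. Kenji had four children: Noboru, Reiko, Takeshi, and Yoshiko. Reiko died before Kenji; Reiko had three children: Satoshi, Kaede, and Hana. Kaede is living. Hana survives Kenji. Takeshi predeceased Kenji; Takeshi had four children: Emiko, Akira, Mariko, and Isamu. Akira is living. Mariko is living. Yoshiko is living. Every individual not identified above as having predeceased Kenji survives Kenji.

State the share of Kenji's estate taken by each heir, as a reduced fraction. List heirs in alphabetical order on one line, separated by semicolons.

Daichi, as surviving spouse, takes 2/3.
The remaining 1/3 passes to Kenji's descendants per stirpes.
The 1/3 is divided into 4 equal shares of 1/12 among Noboru, Reiko, Takeshi, Yoshiko.
Noboru is living and takes 1/12.
Reiko predeceased; the 1/12 allotted to Reiko's branch passes to Reiko's issue by representation.
The 1/12 is divided into 3 equal shares of 1/36 among Satoshi, Kaede, Hana.
Satoshi is living and takes 1/36.
Kaede is living and takes 1/36.
Hana is living and takes 1/36.
Takeshi predeceased; the 1/12 allotted to Takeshi's branch passes to Takeshi's issue by representation.
The 1/12 is divided into 4 equal shares of 1/48 among Emiko, Akira, Mariko, Isamu.
Emiko is living and takes 1/48.
Akira is living and takes 1/48.
Mariko is living and takes 1/48.
Isamu is living and takes 1/48.
Yoshiko is living and takes 1/12.

Akira 1/48; Daichi 2/3; Emiko 1/48; Hana 1/36; Isamu 1/48; Kaede 1/36; Mariko 1/48; Noboru 1/12; Satoshi 1/36; Yoshiko 1/12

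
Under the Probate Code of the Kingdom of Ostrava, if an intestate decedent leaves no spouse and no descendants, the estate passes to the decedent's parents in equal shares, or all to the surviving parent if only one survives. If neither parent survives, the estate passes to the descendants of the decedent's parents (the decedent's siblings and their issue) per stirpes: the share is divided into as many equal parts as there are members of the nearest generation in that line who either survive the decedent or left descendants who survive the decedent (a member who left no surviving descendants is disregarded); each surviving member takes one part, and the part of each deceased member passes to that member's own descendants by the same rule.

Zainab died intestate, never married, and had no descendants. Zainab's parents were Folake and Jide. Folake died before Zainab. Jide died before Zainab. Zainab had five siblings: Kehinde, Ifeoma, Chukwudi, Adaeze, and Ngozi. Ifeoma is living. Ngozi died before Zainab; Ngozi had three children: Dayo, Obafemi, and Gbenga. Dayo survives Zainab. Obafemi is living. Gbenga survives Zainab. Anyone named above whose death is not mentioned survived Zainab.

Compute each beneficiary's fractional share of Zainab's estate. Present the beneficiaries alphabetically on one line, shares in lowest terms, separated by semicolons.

Adaeze 1/5; Chukwudi 1/5; Dayo 1/15; Gbenga 1/15; Ifeoma 1/5; Kehinde 1/5; Obafemi 1/15

Neither parent survives and there are no descendants, so the estate passes to Zainab's siblings and their issue per stirpes.
The estate is divided into 5 equal shares of 1/5 among Kehinde, Ifeoma, Chukwudi, Adaeze, Ngozi.
Kehinde is living and takes 1/5.
Ifeoma is living and takes 1/5.
Chukwudi is living and takes 1/5.
Adaeze is living and takes 1/5.
Ngozi predeceased; the 1/5 allotted to Ngozi's branch passes to Ngozi's issue by representation.
The 1/5 is divided into 3 equal shares of 1/15 among Dayo, Obafemi, Gbenga.
Dayo is living and takes 1/15.
Obafemi is living and takes 1/15.
Gbenga is living and takes 1/15.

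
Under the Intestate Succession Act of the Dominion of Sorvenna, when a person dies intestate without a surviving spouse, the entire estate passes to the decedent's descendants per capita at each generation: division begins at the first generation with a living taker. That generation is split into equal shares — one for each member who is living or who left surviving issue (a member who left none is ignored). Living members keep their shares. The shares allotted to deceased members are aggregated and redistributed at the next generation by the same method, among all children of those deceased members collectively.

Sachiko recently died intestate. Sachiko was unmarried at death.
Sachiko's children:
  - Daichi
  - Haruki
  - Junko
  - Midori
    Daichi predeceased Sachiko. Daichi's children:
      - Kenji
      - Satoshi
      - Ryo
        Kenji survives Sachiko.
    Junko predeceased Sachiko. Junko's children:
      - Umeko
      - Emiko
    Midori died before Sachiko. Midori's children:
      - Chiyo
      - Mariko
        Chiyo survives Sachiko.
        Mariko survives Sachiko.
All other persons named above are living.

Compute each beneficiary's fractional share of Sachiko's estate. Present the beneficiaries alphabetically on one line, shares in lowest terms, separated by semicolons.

There is no surviving spouse, so the entire estate passes to Sachiko's descendants per capita at each generation.
At generation 1 (Daichi, Haruki, Junko, Midori) there are 4 shares of (1)/4 = 1/4 each.
Living: Haruki — each takes 1/4.
Deceased: Daichi, Junko, and Midori. Their combined 3/4 is pooled and carried to generation 2.
At generation 2 (Kenji, Satoshi, Ryo, Umeko, Emiko, Chiyo, Mariko) there are 7 shares of (3/4)/7 = 3/28 each.
Living: Kenji, Satoshi, Ryo, Umeko, Emiko, Chiyo, and Mariko — each takes 3/28.

Chiyo 3/28; Emiko 3/28; Haruki 1/4; Kenji 3/28; Mariko 3/28; Ryo 3/28; Satoshi 3/28; Umeko 3/28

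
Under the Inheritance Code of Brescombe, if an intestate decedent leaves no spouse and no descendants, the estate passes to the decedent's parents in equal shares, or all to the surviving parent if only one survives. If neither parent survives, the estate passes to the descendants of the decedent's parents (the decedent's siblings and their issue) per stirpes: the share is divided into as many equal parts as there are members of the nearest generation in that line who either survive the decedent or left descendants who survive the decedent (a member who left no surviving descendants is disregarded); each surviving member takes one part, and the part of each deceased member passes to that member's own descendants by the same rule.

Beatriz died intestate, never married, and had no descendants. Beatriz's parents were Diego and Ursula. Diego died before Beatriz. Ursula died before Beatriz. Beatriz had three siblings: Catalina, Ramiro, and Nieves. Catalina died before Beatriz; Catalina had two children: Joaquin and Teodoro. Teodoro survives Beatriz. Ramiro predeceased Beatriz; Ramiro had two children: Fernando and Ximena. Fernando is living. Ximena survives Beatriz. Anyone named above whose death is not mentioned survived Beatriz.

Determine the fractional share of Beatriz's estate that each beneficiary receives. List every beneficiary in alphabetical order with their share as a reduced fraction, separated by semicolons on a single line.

Fernando 1/6; Joaquin 1/6; Nieves 1/3; Teodoro 1/6; Ximena 1/6

Neither parent survives and there are no descendants, so the estate passes to Beatriz's siblings and their issue per stirpes.
The estate is divided into 3 equal shares of 1/3 among Catalina, Ramiro, Nieves.
Catalina predeceased; the 1/3 allotted to Catalina's branch passes to Catalina's issue by representation.
The 1/3 is divided into 2 equal shares of 1/6 among Joaquin, Teodoro.
Joaquin is living and takes 1/6.
Teodoro is living and takes 1/6.
Ramiro predeceased; the 1/3 allotted to Ramiro's branch passes to Ramiro's issue by representation.
The 1/3 is divided into 2 equal shares of 1/6 among Fernando, Ximena.
Fernando is living and takes 1/6.
Ximena is living and takes 1/6.
Nieves is living and takes 1/3.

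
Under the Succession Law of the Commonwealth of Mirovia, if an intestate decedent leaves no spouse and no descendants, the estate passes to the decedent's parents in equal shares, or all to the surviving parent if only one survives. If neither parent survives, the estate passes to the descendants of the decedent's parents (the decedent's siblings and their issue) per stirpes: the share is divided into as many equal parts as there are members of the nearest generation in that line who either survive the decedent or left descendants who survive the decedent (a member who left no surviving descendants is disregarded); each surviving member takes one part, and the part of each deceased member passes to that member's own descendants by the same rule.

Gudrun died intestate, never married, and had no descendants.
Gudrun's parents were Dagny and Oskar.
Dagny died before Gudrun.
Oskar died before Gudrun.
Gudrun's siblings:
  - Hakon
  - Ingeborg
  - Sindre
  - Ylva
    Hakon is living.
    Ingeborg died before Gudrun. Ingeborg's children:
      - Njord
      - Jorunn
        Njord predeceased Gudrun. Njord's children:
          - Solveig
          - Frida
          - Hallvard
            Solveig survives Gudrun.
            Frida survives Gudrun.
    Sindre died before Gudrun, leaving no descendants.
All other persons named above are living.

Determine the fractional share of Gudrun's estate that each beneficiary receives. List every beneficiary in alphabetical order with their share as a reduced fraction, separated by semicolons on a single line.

Neither parent survives and there are no descendants, so the estate passes to Gudrun's siblings and their issue per stirpes.
Sindre left no surviving issue, so that branch lapses and is disregarded.
The estate is divided into 3 equal shares of 1/3 among Hakon, Ingeborg, Ylva.
Hakon is living and takes 1/3.
Ingeborg predeceased; the 1/3 allotted to Ingeborg's branch passes to Ingeborg's issue by representation.
The 1/3 is divided into 2 equal shares of 1/6 among Njord, Jorunn.
Njord predeceased; the 1/6 allotted to Njord's branch passes to Njord's issue by representation.
The 1/6 is divided into 3 equal shares of 1/18 among Solveig, Frida, Hallvard.
Solveig is living and takes 1/18.
Frida is living and takes 1/18.
Hallvard is living and takes 1/18.
Jorunn is living and takes 1/6.
Ylva is living and takes 1/3.

Frida 1/18; Hakon 1/3; Hallvard 1/18; Jorunn 1/6; Solveig 1/18; Ylva 1/3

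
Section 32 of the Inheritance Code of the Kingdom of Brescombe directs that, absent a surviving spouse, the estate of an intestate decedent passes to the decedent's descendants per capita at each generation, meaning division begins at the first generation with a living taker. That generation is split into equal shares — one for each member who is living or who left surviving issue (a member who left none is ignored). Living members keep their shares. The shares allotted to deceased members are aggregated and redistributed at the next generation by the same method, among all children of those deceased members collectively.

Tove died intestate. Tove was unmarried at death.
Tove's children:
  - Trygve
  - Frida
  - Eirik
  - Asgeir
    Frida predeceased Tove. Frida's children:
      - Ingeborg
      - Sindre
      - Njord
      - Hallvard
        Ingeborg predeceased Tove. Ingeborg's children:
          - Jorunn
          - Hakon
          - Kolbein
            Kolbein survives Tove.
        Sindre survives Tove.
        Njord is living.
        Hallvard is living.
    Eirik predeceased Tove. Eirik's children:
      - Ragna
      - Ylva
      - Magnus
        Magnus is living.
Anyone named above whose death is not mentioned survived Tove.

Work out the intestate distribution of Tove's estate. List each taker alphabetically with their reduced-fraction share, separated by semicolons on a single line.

Asgeir 1/4; Hakon 1/42; Hallvard 1/14; Jorunn 1/42; Kolbein 1/42; Magnus 1/14; Njord 1/14; Ragna 1/14; Sindre 1/14; Trygve 1/4; Ylva 1/14

There is no surviving spouse, so the entire estate passes to Tove's descendants per capita at each generation.
At generation 1 (Trygve, Frida, Eirik, Asgeir) there are 4 shares of (1)/4 = 1/4 each.
Living: Trygve and Asgeir — each takes 1/4.
Deceased: Frida and Eirik. Their combined 1/2 is pooled and carried to generation 2.
At generation 2 (Ingeborg, Sindre, Njord, Hallvard, Ragna, Ylva, Magnus) there are 7 shares of (1/2)/7 = 1/14 each.
Living: Sindre, Njord, Hallvard, Ragna, Ylva, and Magnus — each takes 1/14.
Deceased: Ingeborg. That 1/14 share is carried to generation 3.
At generation 3 (Jorunn, Hakon, Kolbein) there are 3 shares of (1/14)/3 = 1/42 each.
Living: Jorunn, Hakon, and Kolbein — each takes 1/42.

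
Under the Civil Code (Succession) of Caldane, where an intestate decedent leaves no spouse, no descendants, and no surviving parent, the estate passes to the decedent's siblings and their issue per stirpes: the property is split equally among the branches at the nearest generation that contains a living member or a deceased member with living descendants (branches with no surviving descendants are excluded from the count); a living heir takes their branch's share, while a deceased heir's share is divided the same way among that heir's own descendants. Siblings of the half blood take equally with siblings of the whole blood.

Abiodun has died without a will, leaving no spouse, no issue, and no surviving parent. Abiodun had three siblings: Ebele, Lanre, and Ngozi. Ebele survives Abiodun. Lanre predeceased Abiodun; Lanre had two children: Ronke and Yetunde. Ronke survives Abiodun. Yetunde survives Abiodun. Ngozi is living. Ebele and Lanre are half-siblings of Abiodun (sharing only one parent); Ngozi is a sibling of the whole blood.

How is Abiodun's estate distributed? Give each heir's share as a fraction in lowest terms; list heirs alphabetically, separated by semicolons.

No spouse, descendants, or parent survives, so the estate passes to Abiodun's siblings per stirpes.
Half-blood and whole-blood siblings take equally under the stated rule.
The estate is divided into 3 equal shares of 1/3 among Ebele, Lanre, Ngozi.
Ebele is living and takes 1/3.
Lanre predeceased; the 1/3 allotted to Lanre's branch passes to Lanre's issue by representation.
The 1/3 is divided into 2 equal shares of 1/6 among Ronke, Yetunde.
Ronke is living and takes 1/6.
Yetunde is living and takes 1/6.
Ngozi is living and takes 1/3.

Ebele 1/3; Ngozi 1/3; Ronke 1/6; Yetunde 1/6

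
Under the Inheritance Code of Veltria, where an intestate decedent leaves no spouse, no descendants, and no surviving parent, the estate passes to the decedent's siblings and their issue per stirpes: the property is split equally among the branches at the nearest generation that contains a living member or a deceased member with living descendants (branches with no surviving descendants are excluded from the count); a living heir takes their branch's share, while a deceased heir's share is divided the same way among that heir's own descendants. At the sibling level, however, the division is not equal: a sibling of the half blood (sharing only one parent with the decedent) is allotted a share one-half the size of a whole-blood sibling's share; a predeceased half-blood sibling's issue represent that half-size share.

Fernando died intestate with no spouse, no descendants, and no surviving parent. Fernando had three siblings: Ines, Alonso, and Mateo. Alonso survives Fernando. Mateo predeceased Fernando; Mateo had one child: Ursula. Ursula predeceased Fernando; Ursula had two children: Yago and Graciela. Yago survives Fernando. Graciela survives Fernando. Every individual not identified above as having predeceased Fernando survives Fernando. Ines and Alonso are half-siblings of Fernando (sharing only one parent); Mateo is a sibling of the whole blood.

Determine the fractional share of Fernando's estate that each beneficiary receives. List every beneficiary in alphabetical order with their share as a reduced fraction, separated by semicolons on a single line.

Alonso 1/4; Graciela 1/4; Ines 1/4; Yago 1/4

No spouse, descendants, or parent survives, so the estate passes to Fernando's siblings per stirpes.
Half-blood siblings count for one-half the weight of whole-blood siblings at the initial division.
Dividing 1 in proportion to weights (total weight 2): Ines (weight 1/2) → 1/4; Alonso (weight 1/2) → 1/4; Mateo (weight 1) → 1/2.
Ines is living and takes 1/4.
Alonso is living and takes 1/4.
Mateo predeceased; the 1/2 allotted to Mateo's branch passes to Mateo's issue by representation.
Ursula's line is the sole branch at this level, so the full 1/2 passes to Ursula's issue by representation.
The 1/2 is divided into 2 equal shares of 1/4 among Yago, Graciela.
Yago is living and takes 1/4.
Graciela is living and takes 1/4.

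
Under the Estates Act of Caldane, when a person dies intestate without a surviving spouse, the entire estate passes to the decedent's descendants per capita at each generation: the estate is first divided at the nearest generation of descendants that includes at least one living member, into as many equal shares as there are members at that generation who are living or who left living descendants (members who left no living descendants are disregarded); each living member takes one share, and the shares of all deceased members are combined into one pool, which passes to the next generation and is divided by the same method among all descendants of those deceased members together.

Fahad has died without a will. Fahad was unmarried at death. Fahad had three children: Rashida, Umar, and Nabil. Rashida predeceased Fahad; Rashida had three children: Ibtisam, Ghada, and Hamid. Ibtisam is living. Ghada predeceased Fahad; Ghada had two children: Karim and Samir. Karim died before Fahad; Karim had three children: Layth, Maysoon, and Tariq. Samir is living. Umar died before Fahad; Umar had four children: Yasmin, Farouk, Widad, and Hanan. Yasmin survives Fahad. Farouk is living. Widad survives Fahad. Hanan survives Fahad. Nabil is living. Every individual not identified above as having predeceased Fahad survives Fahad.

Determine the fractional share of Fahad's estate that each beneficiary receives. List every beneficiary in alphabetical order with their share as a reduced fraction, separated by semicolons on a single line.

There is no surviving spouse, so the entire estate passes to Fahad's descendants per capita at each generation.
At generation 1 (Rashida, Umar, Nabil) there are 3 shares of (1)/3 = 1/3 each.
Living: Nabil — each takes 1/3.
Deceased: Rashida and Umar. Their combined 2/3 is pooled and carried to generation 2.
At generation 2 (Ibtisam, Ghada, Hamid, Yasmin, Farouk, Widad, Hanan) there are 7 shares of (2/3)/7 = 2/21 each.
Living: Ibtisam, Hamid, Yasmin, Farouk, Widad, and Hanan — each takes 2/21.
Deceased: Ghada. That 2/21 share is carried to generation 3.
At generation 3 (Karim, Samir) there are 2 shares of (2/21)/2 = 1/21 each.
Living: Samir — each takes 1/21.
Deceased: Karim. That 1/21 share is carried to generation 4.
At generation 4 (Layth, Maysoon, Tariq) there are 3 shares of (1/21)/3 = 1/63 each.
Living: Layth, Maysoon, and Tariq — each takes 1/63.

Farouk 2/21; Hamid 2/21; Hanan 2/21; Ibtisam 2/21; Layth 1/63; Maysoon 1/63; Nabil 1/3; Samir 1/21; Tariq 1/63; Widad 2/21; Yasmin 2/21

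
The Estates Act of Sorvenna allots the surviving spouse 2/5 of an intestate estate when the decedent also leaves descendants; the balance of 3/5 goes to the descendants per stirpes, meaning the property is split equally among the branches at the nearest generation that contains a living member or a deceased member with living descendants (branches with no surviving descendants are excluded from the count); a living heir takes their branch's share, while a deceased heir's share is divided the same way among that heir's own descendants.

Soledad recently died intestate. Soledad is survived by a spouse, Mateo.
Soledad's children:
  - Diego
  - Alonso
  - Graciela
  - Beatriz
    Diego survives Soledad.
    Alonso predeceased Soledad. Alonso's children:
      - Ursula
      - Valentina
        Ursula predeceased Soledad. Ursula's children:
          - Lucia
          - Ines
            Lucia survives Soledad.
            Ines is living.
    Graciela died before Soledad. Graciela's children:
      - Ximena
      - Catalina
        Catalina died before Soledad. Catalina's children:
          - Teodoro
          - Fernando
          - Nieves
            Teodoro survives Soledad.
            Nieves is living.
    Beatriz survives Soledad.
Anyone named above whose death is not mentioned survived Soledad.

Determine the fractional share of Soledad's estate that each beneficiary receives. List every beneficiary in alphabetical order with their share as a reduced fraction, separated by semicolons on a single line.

Beatriz 3/20; Diego 3/20; Fernando 1/40; Ines 3/80; Lucia 3/80; Mateo 2/5; Nieves 1/40; Teodoro 1/40; Valentina 3/40; Ximena 3/40

Mateo, as surviving spouse, takes 2/5.
The remaining 3/5 passes to Soledad's descendants per stirpes.
The 3/5 is divided into 4 equal shares of 3/20 among Diego, Alonso, Graciela, Beatriz.
Diego is living and takes 3/20.
Alonso predeceased; the 3/20 allotted to Alonso's branch passes to Alonso's issue by representation.
The 3/20 is divided into 2 equal shares of 3/40 among Ursula, Valentina.
Ursula predeceased; the 3/40 allotted to Ursula's branch passes to Ursula's issue by representation.
The 3/40 is divided into 2 equal shares of 3/80 among Lucia, Ines.
Lucia is living and takes 3/80.
Ines is living and takes 3/80.
Valentina is living and takes 3/40.
Graciela predeceased; the 3/20 allotted to Graciela's branch passes to Graciela's issue by representation.
The 3/20 is divided into 2 equal shares of 3/40 among Ximena, Catalina.
Ximena is living and takes 3/40.
Catalina predeceased; the 3/40 allotted to Catalina's branch passes to Catalina's issue by representation.
The 3/40 is divided into 3 equal shares of 1/40 among Teodoro, Fernando, Nieves.
Teodoro is living and takes 1/40.
Fernando is living and takes 1/40.
Nieves is living and takes 1/40.
Beatriz is living and takes 3/20.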